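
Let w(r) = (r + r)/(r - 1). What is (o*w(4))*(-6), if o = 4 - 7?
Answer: 48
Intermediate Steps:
o = -3
w(r) = 2*r/(-1 + r) (w(r) = (2*r)/(-1 + r) = 2*r/(-1 + r))
(o*w(4))*(-6) = -6*4/(-1 + 4)*(-6) = -6*4/3*(-6) = -3*8/3*(-6) = -8*(-6) = 48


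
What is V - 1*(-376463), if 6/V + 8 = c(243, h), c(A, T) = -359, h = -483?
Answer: 138161915/367 ≈ 3.7646e+5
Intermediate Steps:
V = -6/367 (V = 6/(-8 - 359) = 6/(-367) = 6*(-1/367) = -6/367 ≈ -0.016349)
V - 1*(-376463) = -6/367 - 1*(-376463) = -6/367 + 376463 = 138161915/367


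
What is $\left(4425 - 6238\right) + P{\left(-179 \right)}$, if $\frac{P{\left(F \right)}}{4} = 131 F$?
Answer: $-95609$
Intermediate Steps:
$P{\left(F \right)} = 524 F$ ($P{\left(F \right)} = 4 \cdot 131 F = 524 F$)
$\left(4425 - 6238\right) + P{\left(-179 \right)} = \left(4425 - 6238\right) + 524 \left(-179\right) = -1813 - 93796 = -95609$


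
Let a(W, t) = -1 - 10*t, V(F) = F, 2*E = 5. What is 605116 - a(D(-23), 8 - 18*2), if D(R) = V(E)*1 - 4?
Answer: 604837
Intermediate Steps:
E = 5/2 (E = (½)*5 = 5/2 ≈ 2.5000)
D(R) = -3/2 (D(R) = (5/2)*1 - 4 = 5/2 - 4 = -3/2)
605116 - a(D(-23), 8 - 18*2) = 605116 - (-1 - 10*(8 - 18*2)) = 605116 - (-1 - 10*(8 - 36)) = 605116 - (-1 - 10*(-28)) = 605116 - (-1 + 280) = 605116 - 1*279 = 605116 - 279 = 604837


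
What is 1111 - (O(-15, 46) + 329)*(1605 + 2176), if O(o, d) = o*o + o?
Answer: -2036848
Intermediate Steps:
O(o, d) = o + o**2 (O(o, d) = o**2 + o = o + o**2)
1111 - (O(-15, 46) + 329)*(1605 + 2176) = 1111 - (-15*(1 - 15) + 329)*(1605 + 2176) = 1111 - (-15*(-14) + 329)*3781 = 1111 - (210 + 329)*3781 = 1111 - 539*3781 = 1111 - 1*2037959 = 1111 - 2037959 = -2036848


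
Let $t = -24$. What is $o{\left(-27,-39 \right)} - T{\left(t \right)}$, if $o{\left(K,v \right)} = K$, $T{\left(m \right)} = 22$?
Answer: $-49$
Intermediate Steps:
$o{\left(-27,-39 \right)} - T{\left(t \right)} = -27 - 22 = -49$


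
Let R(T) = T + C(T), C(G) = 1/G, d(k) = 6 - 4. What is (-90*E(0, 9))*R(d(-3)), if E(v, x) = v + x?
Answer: -2025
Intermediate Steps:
d(k) = 2
R(T) = T + 1/T
(-90*E(0, 9))*R(d(-3)) = (-90*(0 + 9))*(2 + 1/2) = (-90*9)*(2 + ½) = -810*5/2 = -2025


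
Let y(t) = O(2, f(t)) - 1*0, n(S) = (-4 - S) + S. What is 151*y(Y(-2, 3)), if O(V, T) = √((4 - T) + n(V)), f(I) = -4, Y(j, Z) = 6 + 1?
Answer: 302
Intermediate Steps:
Y(j, Z) = 7
n(S) = -4
O(V, T) = √(-T) (O(V, T) = √((4 - T) - 4) = √(-T))
y(t) = 2 (y(t) = √(-1*(-4)) - 1*0 = √4 + 0 = 2 + 0 = 2)
151*y(Y(-2, 3)) = 151*2 = 302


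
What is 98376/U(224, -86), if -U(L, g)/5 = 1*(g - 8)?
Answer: 49188/235 ≈ 209.31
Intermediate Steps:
U(L, g) = 40 - 5*g (U(L, g) = -5*(g - 8) = -5*(-8 + g) = 40 - 5*g)
98376/U(224, -86) = 98376/(40 - 5*(-86)) = 98376/(40 + 430) = 98376/470 = 98376*(1/470) = 49188/235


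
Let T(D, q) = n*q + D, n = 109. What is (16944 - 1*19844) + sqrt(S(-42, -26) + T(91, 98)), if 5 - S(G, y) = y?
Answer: -2900 + 2*sqrt(2701) ≈ -2796.1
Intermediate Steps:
S(G, y) = 5 - y
T(D, q) = D + 109*q (T(D, q) = 109*q + D = D + 109*q)
(16944 - 1*19844) + sqrt(S(-42, -26) + T(91, 98)) = (16944 - 1*19844) + sqrt((5 - 1*(-26)) + (91 + 109*98)) = (16944 - 19844) + sqrt((5 + 26) + (91 + 10682)) = -2900 + sqrt(31 + 10773) = -2900 + sqrt(10804) = -2900 + 2*sqrt(2701)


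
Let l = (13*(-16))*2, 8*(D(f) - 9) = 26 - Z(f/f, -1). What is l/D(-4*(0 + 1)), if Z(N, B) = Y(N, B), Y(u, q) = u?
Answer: -3328/97 ≈ -34.309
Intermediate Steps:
Z(N, B) = N
D(f) = 97/8 (D(f) = 9 + (26 - f/f)/8 = 9 + (26 - 1*1)/8 = 9 + (26 - 1)/8 = 9 + (⅛)*25 = 9 + 25/8 = 97/8)
l = -416 (l = -208*2 = -416)
l/D(-4*(0 + 1)) = -416/97/8 = -416*8/97 = -3328/97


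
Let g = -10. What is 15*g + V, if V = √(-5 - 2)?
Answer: -150 + I*√7 ≈ -150.0 + 2.6458*I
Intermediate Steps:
V = I*√7 (V = √(-7) = I*√7 ≈ 2.6458*I)
15*g + V = 15*(-10) + I*√7 = -150 + I*√7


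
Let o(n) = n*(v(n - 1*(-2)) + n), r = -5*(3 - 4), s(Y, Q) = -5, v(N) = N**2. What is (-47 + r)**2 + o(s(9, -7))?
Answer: 1744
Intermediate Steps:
r = 5 (r = -5*(-1) = 5)
o(n) = n*(n + (2 + n)**2) (o(n) = n*((n - 1*(-2))**2 + n) = n*((n + 2)**2 + n) = n*((2 + n)**2 + n) = n*(n + (2 + n)**2))
(-47 + r)**2 + o(s(9, -7)) = (-47 + 5)**2 - 5*(-5 + (2 - 5)**2) = (-42)**2 - 5*(-5 + (-3)**2) = 1764 - 5*(-5 + 9) = 1764 - 5*4 = 1764 - 20 = 1744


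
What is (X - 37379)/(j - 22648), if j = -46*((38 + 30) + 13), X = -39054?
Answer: 76433/26374 ≈ 2.8980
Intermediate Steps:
j = -3726 (j = -46*(68 + 13) = -46*81 = -3726)
(X - 37379)/(j - 22648) = (-39054 - 37379)/(-3726 - 22648) = -76433/(-26374) = -76433*(-1/26374) = 76433/26374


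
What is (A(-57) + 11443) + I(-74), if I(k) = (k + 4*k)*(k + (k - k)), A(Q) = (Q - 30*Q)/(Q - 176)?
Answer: 9044106/233 ≈ 38816.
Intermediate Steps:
A(Q) = -29*Q/(-176 + Q) (A(Q) = (-29*Q)/(-176 + Q) = -29*Q/(-176 + Q))
I(k) = 5*k**2 (I(k) = (5*k)*(k + 0) = (5*k)*k = 5*k**2)
(A(-57) + 11443) + I(-74) = (-29*(-57)/(-176 - 57) + 11443) + 5*(-74)**2 = (-29*(-57)/(-233) + 11443) + 5*5476 = (-29*(-57)*(-1/233) + 11443) + 27380 = (-1653/233 + 11443) + 27380 = 2664566/233 + 27380 = 9044106/233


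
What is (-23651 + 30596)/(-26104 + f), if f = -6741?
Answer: -1389/6569 ≈ -0.21145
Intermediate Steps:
(-23651 + 30596)/(-26104 + f) = (-23651 + 30596)/(-26104 - 6741) = 6945/(-32845) = 6945*(-1/32845) = -1389/6569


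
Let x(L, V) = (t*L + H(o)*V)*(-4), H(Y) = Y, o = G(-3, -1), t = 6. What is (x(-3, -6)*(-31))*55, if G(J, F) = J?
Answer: 0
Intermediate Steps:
o = -3
x(L, V) = -24*L + 12*V (x(L, V) = (6*L - 3*V)*(-4) = (-3*V + 6*L)*(-4) = -24*L + 12*V)
(x(-3, -6)*(-31))*55 = ((-24*(-3) + 12*(-6))*(-31))*55 = ((72 - 72)*(-31))*55 = (0*(-31))*55 = 0*55 = 0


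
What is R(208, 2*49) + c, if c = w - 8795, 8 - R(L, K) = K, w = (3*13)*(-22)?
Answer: -9743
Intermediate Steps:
w = -858 (w = 39*(-22) = -858)
R(L, K) = 8 - K
c = -9653 (c = -858 - 8795 = -9653)
R(208, 2*49) + c = (8 - 2*49) - 9653 = (8 - 1*98) - 9653 = (8 - 98) - 9653 = -90 - 9653 = -9743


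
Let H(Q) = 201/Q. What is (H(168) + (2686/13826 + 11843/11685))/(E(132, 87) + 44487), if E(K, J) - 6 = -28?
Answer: 10875715519/201141459586200 ≈ 5.4070e-5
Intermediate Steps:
E(K, J) = -22 (E(K, J) = 6 - 28 = -22)
(H(168) + (2686/13826 + 11843/11685))/(E(132, 87) + 44487) = (201/168 + (2686/13826 + 11843/11685))/(-22 + 44487) = (201*(1/168) + (2686*(1/13826) + 11843*(1/11685)))/44465 = (67/56 + (1343/6913 + 11843/11685))*(1/44465) = (67/56 + 97563614/80778405)*(1/44465) = (10875715519/4523590680)*(1/44465) = 10875715519/201141459586200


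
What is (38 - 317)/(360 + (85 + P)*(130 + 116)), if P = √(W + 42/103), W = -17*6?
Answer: -33957555/2623987118 + 7626*I*√67362/1311993559 ≈ -0.012941 + 0.0015086*I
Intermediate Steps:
W = -102
P = 4*I*√67362/103 (P = √(-102 + 42/103) = √(-10464/103) = 4*I*√67362/103 ≈ 10.079*I)
(38 - 317)/(360 + (85 + P)*(130 + 116)) = (38 - 317)/(360 + (85 + 4*I*√67362/103)*(130 + 116)) = -279/(360 + (85 + 4*I*√67362/103)*246) = -279/(360 + (20910 + 984*I*√67362/103)) = -279/(21270 + 984*I*√67362/103)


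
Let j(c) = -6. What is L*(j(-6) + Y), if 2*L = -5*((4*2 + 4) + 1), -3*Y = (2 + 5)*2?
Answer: 1040/3 ≈ 346.67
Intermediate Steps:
Y = -14/3 (Y = -(2 + 5)*2/3 = -7*2/3 = -⅓*14 = -14/3 ≈ -4.6667)
L = -65/2 (L = (-5*((4*2 + 4) + 1))/2 = (-5*((8 + 4) + 1))/2 = (-5*(12 + 1))/2 = (-5*13)/2 = (½)*(-65) = -65/2 ≈ -32.500)
L*(j(-6) + Y) = -65*(-6 - 14/3)/2 = -65/2*(-32/3) = 1040/3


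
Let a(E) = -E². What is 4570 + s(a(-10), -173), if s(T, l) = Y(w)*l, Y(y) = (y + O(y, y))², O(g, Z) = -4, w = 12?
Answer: -6502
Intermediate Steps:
Y(y) = (-4 + y)² (Y(y) = (y - 4)² = (-4 + y)²)
s(T, l) = 64*l (s(T, l) = (-4 + 12)²*l = 8²*l = 64*l)
4570 + s(a(-10), -173) = 4570 + 64*(-173) = 4570 - 11072 = -6502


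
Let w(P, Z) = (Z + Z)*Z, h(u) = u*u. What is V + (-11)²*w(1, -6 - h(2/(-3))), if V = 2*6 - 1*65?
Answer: 809795/81 ≈ 9997.5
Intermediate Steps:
h(u) = u²
w(P, Z) = 2*Z² (w(P, Z) = (2*Z)*Z = 2*Z²)
V = -53 (V = 12 - 65 = -53)
V + (-11)²*w(1, -6 - h(2/(-3))) = -53 + (-11)²*(2*(-6 - (2/(-3))²)²) = -53 + 121*(2*(-6 - (2*(-⅓))²)²) = -53 + 121*(2*(-6 - (-⅔)²)²) = -53 + 121*(2*(-6 - 1*4/9)²) = -53 + 121*(2*(-6 - 4/9)²) = -53 + 121*(2*(-58/9)²) = -53 + 121*(2*(3364/81)) = -53 + 121*(6728/81) = -53 + 814088/81 = 809795/81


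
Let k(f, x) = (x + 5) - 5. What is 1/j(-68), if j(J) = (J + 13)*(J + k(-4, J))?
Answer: 1/7480 ≈ 0.00013369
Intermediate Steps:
k(f, x) = x (k(f, x) = (5 + x) - 5 = x)
j(J) = 2*J*(13 + J) (j(J) = (J + 13)*(J + J) = (13 + J)*(2*J) = 2*J*(13 + J))
1/j(-68) = 1/(2*(-68)*(13 - 68)) = 1/(2*(-68)*(-55)) = 1/7480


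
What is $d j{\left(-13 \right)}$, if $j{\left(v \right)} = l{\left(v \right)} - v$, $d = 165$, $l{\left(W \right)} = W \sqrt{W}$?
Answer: $2145 - 2145 i \sqrt{13} \approx 2145.0 - 7733.9 i$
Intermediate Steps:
$l{\left(W \right)} = W^{\frac{3}{2}}$
$j{\left(v \right)} = v^{\frac{3}{2}} - v$
$d j{\left(-13 \right)} = 165 \left(\left(-13\right)^{\frac{3}{2}} - -13\right) = 165 \left(- 13 i \sqrt{13} + 13\right) = 165 \left(13 - 13 i \sqrt{13}\right) = 2145 - 2145 i \sqrt{13}$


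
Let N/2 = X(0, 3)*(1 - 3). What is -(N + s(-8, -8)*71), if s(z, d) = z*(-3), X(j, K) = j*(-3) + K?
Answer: -1692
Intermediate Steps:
X(j, K) = K - 3*j (X(j, K) = -3*j + K = K - 3*j)
N = -12 (N = 2*((3 - 3*0)*(1 - 3)) = 2*((3 + 0)*(-2)) = 2*(3*(-2)) = 2*(-6) = -12)
s(z, d) = -3*z
-(N + s(-8, -8)*71) = -(-12 - 3*(-8)*71) = -(-12 + 24*71) = -(-12 + 1704) = -1*1692 = -1692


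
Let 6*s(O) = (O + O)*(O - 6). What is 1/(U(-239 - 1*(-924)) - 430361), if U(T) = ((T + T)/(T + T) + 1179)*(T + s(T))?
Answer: 3/549969517 ≈ 5.4549e-9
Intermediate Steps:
s(O) = O*(-6 + O)/3 (s(O) = ((O + O)*(O - 6))/6 = ((2*O)*(-6 + O))/6 = (2*O*(-6 + O))/6 = O*(-6 + O)/3)
U(T) = 1180*T + 1180*T*(-6 + T)/3 (U(T) = ((T + T)/(T + T) + 1179)*(T + T*(-6 + T)/3) = ((2*T)/((2*T)) + 1179)*(T + T*(-6 + T)/3) = ((2*T)*(1/(2*T)) + 1179)*(T + T*(-6 + T)/3) = (1 + 1179)*(T + T*(-6 + T)/3) = 1180*(T + T*(-6 + T)/3) = 1180*T + 1180*T*(-6 + T)/3)
1/(U(-239 - 1*(-924)) - 430361) = 1/(1180*(-239 - 1*(-924))*(-3 + (-239 - 1*(-924)))/3 - 430361) = 1/(1180*(-239 + 924)*(-3 + (-239 + 924))/3 - 430361) = 1/((1180/3)*685*(-3 + 685) - 430361) = 1/((1180/3)*685*682 - 430361) = 1/(551260600/3 - 430361) = 1/(549969517/3) = 3/549969517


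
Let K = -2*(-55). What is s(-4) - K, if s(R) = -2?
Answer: -112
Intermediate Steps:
K = 110
s(-4) - K = -2 - 1*110 = -2 - 110 = -112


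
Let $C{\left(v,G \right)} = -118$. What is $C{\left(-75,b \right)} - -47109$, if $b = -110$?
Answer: $46991$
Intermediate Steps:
$C{\left(-75,b \right)} - -47109 = -118 - -47109 = -118 + 47109 = 46991$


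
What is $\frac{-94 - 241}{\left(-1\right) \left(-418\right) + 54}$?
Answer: $- \frac{335}{472} \approx -0.70975$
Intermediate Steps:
$\frac{-94 - 241}{\left(-1\right) \left(-418\right) + 54} = - \frac{335}{418 + 54} = - \frac{335}{472}$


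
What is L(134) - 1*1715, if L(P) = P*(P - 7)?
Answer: 15303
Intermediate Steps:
L(P) = P*(-7 + P)
L(134) - 1*1715 = 134*(-7 + 134) - 1*1715 = 134*127 - 1715 = 17018 - 1715 = 15303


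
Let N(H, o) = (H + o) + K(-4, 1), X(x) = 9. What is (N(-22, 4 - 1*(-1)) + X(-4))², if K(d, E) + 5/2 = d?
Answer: 841/4 ≈ 210.25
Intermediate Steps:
K(d, E) = -5/2 + d
N(H, o) = -13/2 + H + o (N(H, o) = (H + o) + (-5/2 - 4) = (H + o) - 13/2 = -13/2 + H + o)
(N(-22, 4 - 1*(-1)) + X(-4))² = ((-13/2 - 22 + (4 - 1*(-1))) + 9)² = ((-13/2 - 22 + (4 + 1)) + 9)² = ((-13/2 - 22 + 5) + 9)² = (-47/2 + 9)² = (-29/2)² = 841/4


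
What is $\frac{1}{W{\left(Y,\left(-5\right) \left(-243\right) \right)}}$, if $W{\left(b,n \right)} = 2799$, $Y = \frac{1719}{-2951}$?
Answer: $\frac{1}{2799} \approx 0.00035727$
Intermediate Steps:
$Y = - \frac{1719}{2951}$ ($Y = 1719 \left(- \frac{1}{2951}\right) = - \frac{1719}{2951} \approx -0.58251$)
$\frac{1}{W{\left(Y,\left(-5\right) \left(-243\right) \right)}} = \frac{1}{2799}$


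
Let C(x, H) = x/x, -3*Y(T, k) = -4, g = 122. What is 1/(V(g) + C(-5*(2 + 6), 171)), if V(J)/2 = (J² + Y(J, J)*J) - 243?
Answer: 3/88825 ≈ 3.3774e-5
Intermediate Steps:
Y(T, k) = 4/3 (Y(T, k) = -⅓*(-4) = 4/3)
C(x, H) = 1
V(J) = -486 + 2*J² + 8*J/3 (V(J) = 2*((J² + 4*J/3) - 243) = 2*(-243 + J² + 4*J/3) = -486 + 2*J² + 8*J/3)
1/(V(g) + C(-5*(2 + 6), 171)) = 1/((-486 + 2*122² + (8/3)*122) + 1) = 1/((-486 + 2*14884 + 976/3) + 1) = 1/((-486 + 29768 + 976/3) + 1) = 1/(88822/3 + 1) = 1/(88825/3) = 3/88825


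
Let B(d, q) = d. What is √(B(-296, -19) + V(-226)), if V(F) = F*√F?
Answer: √(-296 - 226*I*√226) ≈ 39.461 - 43.049*I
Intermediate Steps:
V(F) = F^(3/2)
√(B(-296, -19) + V(-226)) = √(-296 + (-226)^(3/2)) = √(-296 - 226*I*√226)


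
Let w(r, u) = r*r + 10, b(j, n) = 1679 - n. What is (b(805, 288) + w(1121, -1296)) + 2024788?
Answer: 3282830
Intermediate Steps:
w(r, u) = 10 + r**2 (w(r, u) = r**2 + 10 = 10 + r**2)
(b(805, 288) + w(1121, -1296)) + 2024788 = ((1679 - 1*288) + (10 + 1121**2)) + 2024788 = ((1679 - 288) + (10 + 1256641)) + 2024788 = (1391 + 1256651) + 2024788 = 1258042 + 2024788 = 3282830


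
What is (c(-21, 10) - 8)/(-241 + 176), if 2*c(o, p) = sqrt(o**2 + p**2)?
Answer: 8/65 - sqrt(541)/130 ≈ -0.055842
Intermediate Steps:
c(o, p) = sqrt(o**2 + p**2)/2
(c(-21, 10) - 8)/(-241 + 176) = (sqrt((-21)**2 + 10**2)/2 - 8)/(-241 + 176) = (sqrt(441 + 100)/2 - 8)/(-65) = (sqrt(541)/2 - 8)*(-1/65) = (-8 + sqrt(541)/2)*(-1/65) = 8/65 - sqrt(541)/130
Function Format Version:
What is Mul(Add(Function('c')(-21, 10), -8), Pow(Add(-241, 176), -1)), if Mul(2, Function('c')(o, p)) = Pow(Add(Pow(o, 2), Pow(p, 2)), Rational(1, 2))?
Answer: Add(Rational(8, 65), Mul(Rational(-1, 130), Pow(541, Rational(1, 2)))) ≈ -0.055842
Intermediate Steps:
Function('c')(o, p) = Mul(Rational(1, 2), Pow(Add(Pow(o, 2), Pow(p, 2)), Rational(1, 2)))
Mul(Add(Function('c')(-21, 10), -8), Pow(Add(-241, 176), -1)) = Mul(Add(Mul(Rational(1, 2), Pow(Add(Pow(-21, 2), Pow(10, 2)), Rational(1, 2))), -8), Pow(Add(-241, 176), -1)) = Mul(Add(Mul(Rational(1, 2), Pow(Add(441, 100), Rational(1, 2))), -8), Pow(-65, -1)) = Mul(Add(Mul(Rational(1, 2), Pow(541, Rational(1, 2))), -8), Rational(-1, 65)) = Mul(Add(-8, Mul(Rational(1, 2), Pow(541, Rational(1, 2)))), Rational(-1, 65)) = Add(Rational(8, 65), Mul(Rational(-1, 130), Pow(541, Rational(1, 2))))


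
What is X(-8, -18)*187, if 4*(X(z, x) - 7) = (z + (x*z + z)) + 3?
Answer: 29733/4 ≈ 7433.3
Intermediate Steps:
X(z, x) = 31/4 + z/2 + x*z/4 (X(z, x) = 7 + ((z + (x*z + z)) + 3)/4 = 7 + ((z + (z + x*z)) + 3)/4 = 7 + ((2*z + x*z) + 3)/4 = 7 + (3 + 2*z + x*z)/4 = 7 + (¾ + z/2 + x*z/4) = 31/4 + z/2 + x*z/4)
X(-8, -18)*187 = (31/4 + (½)*(-8) + (¼)*(-18)*(-8))*187 = (31/4 - 4 + 36)*187 = (159/4)*187 = 29733/4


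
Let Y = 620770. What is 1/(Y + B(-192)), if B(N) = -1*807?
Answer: 1/619963 ≈ 1.6130e-6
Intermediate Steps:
B(N) = -807
1/(Y + B(-192)) = 1/(620770 - 807) = 1/619963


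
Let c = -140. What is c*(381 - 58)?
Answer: -45220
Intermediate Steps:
c*(381 - 58) = -140*(381 - 58) = -140*323 = -45220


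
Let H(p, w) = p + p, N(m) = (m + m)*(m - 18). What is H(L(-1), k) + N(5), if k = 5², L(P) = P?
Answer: -132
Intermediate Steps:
N(m) = 2*m*(-18 + m) (N(m) = (2*m)*(-18 + m) = 2*m*(-18 + m))
k = 25
H(p, w) = 2*p
H(L(-1), k) + N(5) = 2*(-1) + 2*5*(-18 + 5) = -2 + 2*5*(-13) = -2 - 130 = -132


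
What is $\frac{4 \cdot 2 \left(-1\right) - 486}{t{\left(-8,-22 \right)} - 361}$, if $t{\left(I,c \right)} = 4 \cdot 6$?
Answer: $\frac{494}{337} \approx 1.4659$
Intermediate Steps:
$t{\left(I,c \right)} = 24$
$\frac{4 \cdot 2 \left(-1\right) - 486}{t{\left(-8,-22 \right)} - 361} = \frac{4 \cdot 2 \left(-1\right) - 486}{24 - 361} = \frac{8 \left(-1\right) - 486}{-337} = \left(-8 - 486\right) \left(- \frac{1}{337}\right) = \left(-494\right) \left(- \frac{1}{337}\right) = \frac{494}{337}$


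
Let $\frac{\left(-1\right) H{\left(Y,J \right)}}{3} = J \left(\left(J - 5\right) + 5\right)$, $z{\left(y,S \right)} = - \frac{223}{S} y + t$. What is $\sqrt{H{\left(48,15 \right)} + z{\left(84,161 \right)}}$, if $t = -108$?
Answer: $\frac{i \sqrt{475755}}{23} \approx 29.989 i$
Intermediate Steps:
$z{\left(y,S \right)} = -108 - \frac{223 y}{S}$ ($z{\left(y,S \right)} = - \frac{223}{S} y - 108 = - \frac{223 y}{S} - 108 = -108 - \frac{223 y}{S}$)
$H{\left(Y,J \right)} = - 3 J^{2}$ ($H{\left(Y,J \right)} = - 3 J \left(\left(J - 5\right) + 5\right) = - 3 J \left(\left(-5 + J\right) + 5\right) = - 3 J J = - 3 J^{2}$)
$\sqrt{H{\left(48,15 \right)} + z{\left(84,161 \right)}} = \sqrt{- 3 \cdot 15^{2} - \left(108 + \frac{18732}{161}\right)} = \sqrt{\left(-3\right) 225 - \left(108 + 18732 \cdot \frac{1}{161}\right)} = \sqrt{-675 - \frac{5160}{23}} = \sqrt{- \frac{20685}{23}} = \frac{i \sqrt{475755}}{23}$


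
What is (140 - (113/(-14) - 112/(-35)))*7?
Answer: 10141/10 ≈ 1014.1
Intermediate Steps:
(140 - (113/(-14) - 112/(-35)))*7 = (140 - (113*(-1/14) - 112*(-1/35)))*7 = (140 - (-113/14 + 16/5))*7 = (140 - 1*(-341/70))*7 = (140 + 341/70)*7 = (10141/70)*7 = 10141/10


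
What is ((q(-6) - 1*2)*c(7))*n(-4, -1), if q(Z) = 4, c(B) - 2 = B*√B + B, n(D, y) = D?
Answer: -72 - 56*√7 ≈ -220.16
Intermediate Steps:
c(B) = 2 + B + B^(3/2) (c(B) = 2 + (B*√B + B) = 2 + (B^(3/2) + B) = 2 + (B + B^(3/2)) = 2 + B + B^(3/2))
((q(-6) - 1*2)*c(7))*n(-4, -1) = ((4 - 1*2)*(2 + 7 + 7^(3/2)))*(-4) = ((4 - 2)*(2 + 7 + 7*√7))*(-4) = (2*(9 + 7*√7))*(-4) = (18 + 14*√7)*(-4) = -72 - 56*√7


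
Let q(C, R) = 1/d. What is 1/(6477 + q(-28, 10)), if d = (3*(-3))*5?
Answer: 45/291464 ≈ 0.00015439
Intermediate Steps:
d = -45 (d = -9*5 = -45)
q(C, R) = -1/45 (q(C, R) = 1/(-45) = -1/45)
1/(6477 + q(-28, 10)) = 1/(6477 - 1/45) = 1/(291464/45) = 45/291464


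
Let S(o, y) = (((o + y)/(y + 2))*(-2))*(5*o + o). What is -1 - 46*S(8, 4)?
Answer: 8831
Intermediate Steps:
S(o, y) = -12*o*(o + y)/(2 + y) (S(o, y) = (((o + y)/(2 + y))*(-2))*(6*o) = (-2*(o + y)/(2 + y))*(6*o) = -12*o*(o + y)/(2 + y))
-1 - 46*S(8, 4) = -1 - (-552)*8*(8 + 4)/(2 + 4) = -1 - (-552)*8*12/6 = -1 - 46*(-192) = -1 + 8832 = 8831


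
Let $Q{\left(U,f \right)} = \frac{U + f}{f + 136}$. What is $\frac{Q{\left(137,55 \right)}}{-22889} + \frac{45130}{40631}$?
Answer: $\frac{197291487718}{177630565169} \approx 1.1107$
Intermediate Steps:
$Q{\left(U,f \right)} = \frac{U + f}{136 + f}$
$\frac{Q{\left(137,55 \right)}}{-22889} + \frac{45130}{40631} = \frac{\frac{1}{136 + 55} \left(137 + 55\right)}{-22889} + \frac{45130}{40631} = \frac{1}{191} \cdot 192 \left(- \frac{1}{22889}\right) + 45130 \cdot \frac{1}{40631} = \frac{1}{191} \cdot 192 \left(- \frac{1}{22889}\right) + \frac{45130}{40631} = \frac{192}{191} \left(- \frac{1}{22889}\right) + \frac{45130}{40631} = - \frac{192}{4371799} + \frac{45130}{40631} = \frac{197291487718}{177630565169}$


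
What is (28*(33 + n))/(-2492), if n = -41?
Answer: 8/89 ≈ 0.089888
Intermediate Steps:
(28*(33 + n))/(-2492) = (28*(33 - 41))/(-2492) = (28*(-8))*(-1/2492) = -224*(-1/2492) = 8/89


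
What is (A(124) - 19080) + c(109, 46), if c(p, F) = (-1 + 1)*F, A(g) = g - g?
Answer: -19080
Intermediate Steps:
A(g) = 0
c(p, F) = 0 (c(p, F) = 0*F = 0)
(A(124) - 19080) + c(109, 46) = (0 - 19080) + 0 = -19080 + 0 = -19080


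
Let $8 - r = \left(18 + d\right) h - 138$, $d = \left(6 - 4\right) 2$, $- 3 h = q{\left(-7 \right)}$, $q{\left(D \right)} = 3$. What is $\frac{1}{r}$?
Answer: $\frac{1}{168} \approx 0.0059524$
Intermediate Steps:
$h = -1$ ($h = \left(- \frac{1}{3}\right) 3 = -1$)
$d = 4$ ($d = 2 \cdot 2 = 4$)
$r = 168$ ($r = 8 - \left(\left(18 + 4\right) \left(-1\right) - 138\right) = 8 - \left(22 \left(-1\right) - 138\right) = 8 - \left(-22 - 138\right) = 8 - -160 = 8 + 160 = 168$)
$\frac{1}{r} = \frac{1}{168}$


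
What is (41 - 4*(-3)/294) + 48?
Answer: 4363/49 ≈ 89.041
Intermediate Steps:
(41 - 4*(-3)/294) + 48 = (41 + 12*(1/294)) + 48 = (41 + 2/49) + 48 = 2011/49 + 48 = 4363/49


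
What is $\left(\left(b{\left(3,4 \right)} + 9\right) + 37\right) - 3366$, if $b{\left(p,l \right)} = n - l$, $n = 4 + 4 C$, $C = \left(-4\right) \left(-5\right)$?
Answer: $-3240$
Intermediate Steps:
$C = 20$
$n = 84$ ($n = 4 + 4 \cdot 20 = 4 + 80 = 84$)
$b{\left(p,l \right)} = 84 - l$
$\left(\left(b{\left(3,4 \right)} + 9\right) + 37\right) - 3366 = \left(\left(\left(84 - 4\right) + 9\right) + 37\right) - 3366 = \left(\left(80 + 9\right) + 37\right) - 3366 = \left(89 + 37\right) - 3366 = 126 - 3366 = -3240$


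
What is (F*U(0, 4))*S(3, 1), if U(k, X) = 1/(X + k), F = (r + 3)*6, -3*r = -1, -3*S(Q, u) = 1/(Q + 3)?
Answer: -5/18 ≈ -0.27778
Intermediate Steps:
S(Q, u) = -1/(3*(3 + Q)) (S(Q, u) = -1/(3*(Q + 3)) = -1/(3*(3 + Q)))
r = 1/3 (r = -1/3*(-1) = 1/3 ≈ 0.33333)
F = 20 (F = (1/3 + 3)*6 = (10/3)*6 = 20)
(F*U(0, 4))*S(3, 1) = (20/(4 + 0))*(-1/(9 + 3*3)) = (20/4)*(-1/(9 + 9)) = (20*(1/4))*(-1/18) = 5*(-1*1/18) = 5*(-1/18) = -5/18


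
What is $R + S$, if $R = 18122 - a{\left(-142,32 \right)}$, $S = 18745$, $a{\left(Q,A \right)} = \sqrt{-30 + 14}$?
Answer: $36867 - 4 i \approx 36867.0 - 4.0 i$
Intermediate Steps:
$a{\left(Q,A \right)} = 4 i$ ($a{\left(Q,A \right)} = \sqrt{-16} = 4 i$)
$R = 18122 - 4 i \approx 18122.0 - 4.0 i$
$R + S = \left(18122 - 4 i\right) + 18745 = 36867 - 4 i$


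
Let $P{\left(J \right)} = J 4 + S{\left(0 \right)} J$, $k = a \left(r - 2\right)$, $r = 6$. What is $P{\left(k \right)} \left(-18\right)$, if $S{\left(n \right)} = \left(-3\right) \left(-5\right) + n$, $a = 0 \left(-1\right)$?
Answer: $0$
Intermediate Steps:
$a = 0$
$k = 0$ ($k = 0 \left(6 - 2\right) = 0 \cdot 4 = 0$)
$S{\left(n \right)} = 15 + n$
$P{\left(J \right)} = 19 J$ ($P{\left(J \right)} = J 4 + \left(15 + 0\right) J = 4 J + 15 J = 19 J$)
$P{\left(k \right)} \left(-18\right) = 19 \cdot 0 \left(-18\right) = 0 \left(-18\right) = 0$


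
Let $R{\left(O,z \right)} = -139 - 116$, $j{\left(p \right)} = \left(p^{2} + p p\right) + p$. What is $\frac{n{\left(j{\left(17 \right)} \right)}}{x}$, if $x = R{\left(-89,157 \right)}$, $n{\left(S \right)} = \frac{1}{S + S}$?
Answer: $- \frac{1}{303450} \approx -3.2954 \cdot 10^{-6}$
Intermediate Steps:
$j{\left(p \right)} = p + 2 p^{2}$ ($j{\left(p \right)} = \left(p^{2} + p^{2}\right) + p = 2 p^{2} + p = p + 2 p^{2}$)
$R{\left(O,z \right)} = -255$
$n{\left(S \right)} = \frac{1}{2 S}$
$x = -255$
$\frac{n{\left(j{\left(17 \right)} \right)}}{x} = \frac{\frac{1}{2} \frac{1}{17 \left(1 + 2 \cdot 17\right)}}{-255} = \frac{1}{2 \cdot 17 \left(1 + 34\right)} \left(- \frac{1}{255}\right) = \frac{1}{2 \cdot 17 \cdot 35} \left(- \frac{1}{255}\right) = \frac{1}{2 \cdot 595} \left(- \frac{1}{255}\right) = \frac{1}{2} \cdot \frac{1}{595} \left(- \frac{1}{255}\right) = \frac{1}{1190} \left(- \frac{1}{255}\right) = - \frac{1}{303450}$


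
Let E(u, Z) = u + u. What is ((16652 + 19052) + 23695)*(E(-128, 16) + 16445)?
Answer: 961610411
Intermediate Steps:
E(u, Z) = 2*u
((16652 + 19052) + 23695)*(E(-128, 16) + 16445) = ((16652 + 19052) + 23695)*(2*(-128) + 16445) = (35704 + 23695)*(-256 + 16445) = 59399*16189 = 961610411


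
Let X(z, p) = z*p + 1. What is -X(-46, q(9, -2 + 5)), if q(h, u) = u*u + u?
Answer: 551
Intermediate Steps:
q(h, u) = u + u² (q(h, u) = u² + u = u + u²)
X(z, p) = 1 + p*z (X(z, p) = p*z + 1 = 1 + p*z)
-X(-46, q(9, -2 + 5)) = -(1 + ((-2 + 5)*(1 + (-2 + 5)))*(-46)) = -(1 + (3*(1 + 3))*(-46)) = -(1 + (3*4)*(-46)) = -(1 + 12*(-46)) = -(1 - 552) = -1*(-551) = 551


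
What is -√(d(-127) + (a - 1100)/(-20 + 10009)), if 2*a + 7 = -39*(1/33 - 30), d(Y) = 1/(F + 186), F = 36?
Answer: -I*√28240935981258/24393138 ≈ -0.21786*I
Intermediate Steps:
d(Y) = 1/222 (d(Y) = 1/(36 + 186) = 1/222)
a = 6390/11 (a = -7/2 + (-39*(1/33 - 30))/2 = -7/2 + (-39*(-989/33))/2 = -7/2 + (½)*(12857/11) = -7/2 + 12857/22 = 6390/11 ≈ 580.91)
-√(d(-127) + (a - 1100)/(-20 + 10009)) = -√(1/222 + (6390/11 - 1100)/(-20 + 10009)) = -√(1/222 - 5710/11/9989) = -√(1/222 - 5710/11*1/9989) = -√(1/222 - 5710/109879) = -√(-1157741/24393138) = -I*√28240935981258/24393138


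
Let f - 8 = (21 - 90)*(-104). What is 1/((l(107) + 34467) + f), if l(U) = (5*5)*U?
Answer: 1/44326 ≈ 2.2560e-5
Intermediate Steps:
l(U) = 25*U
f = 7184 (f = 8 + (21 - 90)*(-104) = 8 - 69*(-104) = 8 + 7176 = 7184)
1/((l(107) + 34467) + f) = 1/((25*107 + 34467) + 7184) = 1/((2675 + 34467) + 7184) = 1/(37142 + 7184) = 1/44326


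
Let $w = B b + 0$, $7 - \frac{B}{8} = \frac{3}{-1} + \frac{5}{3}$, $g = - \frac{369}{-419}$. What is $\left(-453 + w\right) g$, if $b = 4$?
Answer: $- \frac{68757}{419} \approx -164.1$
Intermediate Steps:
$g = \frac{369}{419}$ ($g = \left(-369\right) \left(- \frac{1}{419}\right) = \frac{369}{419} \approx 0.88067$)
$B = \frac{200}{3}$ ($B = 56 - 8 \left(\frac{3}{-1} + \frac{5}{3}\right) = 56 - 8 \left(3 \left(-1\right) + 5 \cdot \frac{1}{3}\right) = 56 - 8 \left(-3 + \frac{5}{3}\right) = 56 - - \frac{32}{3} = 56 + \frac{32}{3} = \frac{200}{3} \approx 66.667$)
$w = \frac{800}{3}$ ($w = \frac{200}{3} \cdot 4 + 0 = \frac{800}{3} + 0 = \frac{800}{3} \approx 266.67$)
$\left(-453 + w\right) g = \left(-453 + \frac{800}{3}\right) \frac{369}{419} = \left(- \frac{559}{3}\right) \frac{369}{419} = - \frac{68757}{419}$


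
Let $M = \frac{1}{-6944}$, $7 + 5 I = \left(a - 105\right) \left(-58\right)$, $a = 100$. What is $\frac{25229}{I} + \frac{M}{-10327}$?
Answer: $\frac{9045944738043}{20294124704} \approx 445.74$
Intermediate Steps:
$I = \frac{283}{5}$ ($I = - \frac{7}{5} + \frac{\left(100 - 105\right) \left(-58\right)}{5} = - \frac{7}{5} + \frac{\left(-5\right) \left(-58\right)}{5} = - \frac{7}{5} + \frac{1}{5} \cdot 290 = - \frac{7}{5} + 58 = \frac{283}{5} \approx 56.6$)
$M = - \frac{1}{6944} \approx -0.00014401$
$\frac{25229}{I} + \frac{M}{-10327} = \frac{25229}{\frac{283}{5}} - \frac{1}{6944 \left(-10327\right)} = 25229 \cdot \frac{5}{283} - - \frac{1}{71710688} = \frac{126145}{283} + \frac{1}{71710688} = \frac{9045944738043}{20294124704}$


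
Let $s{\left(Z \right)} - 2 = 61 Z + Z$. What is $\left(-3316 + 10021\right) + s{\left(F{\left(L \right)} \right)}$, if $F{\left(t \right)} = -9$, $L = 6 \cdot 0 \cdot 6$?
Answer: $6149$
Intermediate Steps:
$L = 0$ ($L = 0 \cdot 6 = 0$)
$s{\left(Z \right)} = 2 + 62 Z$ ($s{\left(Z \right)} = 2 + \left(61 Z + Z\right) = 2 + 62 Z$)
$\left(-3316 + 10021\right) + s{\left(F{\left(L \right)} \right)} = \left(-3316 + 10021\right) + \left(2 + 62 \left(-9\right)\right) = 6705 + \left(2 - 558\right) = 6705 - 556 = 6149$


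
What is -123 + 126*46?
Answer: 5673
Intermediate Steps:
-123 + 126*46 = -123 + 5796 = 5673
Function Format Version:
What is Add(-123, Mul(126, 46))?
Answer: 5673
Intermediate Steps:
Add(-123, Mul(126, 46)) = Add(-123, 5796) = 5673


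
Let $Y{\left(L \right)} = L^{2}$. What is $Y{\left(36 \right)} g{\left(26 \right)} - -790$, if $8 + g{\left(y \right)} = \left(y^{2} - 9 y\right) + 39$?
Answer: $613798$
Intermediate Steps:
$g{\left(y \right)} = 31 + y^{2} - 9 y$ ($g{\left(y \right)} = -8 + \left(\left(y^{2} - 9 y\right) + 39\right) = -8 + \left(39 + y^{2} - 9 y\right) = 31 + y^{2} - 9 y$)
$Y{\left(36 \right)} g{\left(26 \right)} - -790 = 36^{2} \left(31 + 26^{2} - 234\right) - -790 = 1296 \left(31 + 676 - 234\right) + 790 = 1296 \cdot 473 + 790 = 613008 + 790 = 613798$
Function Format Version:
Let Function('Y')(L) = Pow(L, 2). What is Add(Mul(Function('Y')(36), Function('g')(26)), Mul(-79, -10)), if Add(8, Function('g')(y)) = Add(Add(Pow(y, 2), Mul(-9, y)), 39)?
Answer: 613798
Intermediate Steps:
Function('g')(y) = Add(31, Pow(y, 2), Mul(-9, y)) (Function('g')(y) = Add(-8, Add(Add(Pow(y, 2), Mul(-9, y)), 39)) = Add(-8, Add(39, Pow(y, 2), Mul(-9, y))) = Add(31, Pow(y, 2), Mul(-9, y)))
Add(Mul(Function('Y')(36), Function('g')(26)), Mul(-79, -10)) = Add(Mul(Pow(36, 2), Add(31, Pow(26, 2), Mul(-9, 26))), Mul(-79, -10)) = Add(Mul(1296, Add(31, 676, -234)), 790) = Add(Mul(1296, 473), 790) = Add(613008, 790) = 613798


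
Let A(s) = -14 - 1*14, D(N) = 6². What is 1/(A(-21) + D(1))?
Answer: ⅛ ≈ 0.12500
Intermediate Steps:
D(N) = 36
A(s) = -28 (A(s) = -14 - 14 = -28)
1/(A(-21) + D(1)) = 1/(-28 + 36) = 1/8 = ⅛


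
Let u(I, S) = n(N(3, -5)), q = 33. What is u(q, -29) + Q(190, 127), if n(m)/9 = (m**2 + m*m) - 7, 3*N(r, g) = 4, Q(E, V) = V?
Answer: 96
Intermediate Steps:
N(r, g) = 4/3 (N(r, g) = (1/3)*4 = 4/3)
n(m) = -63 + 18*m**2 (n(m) = 9*((m**2 + m*m) - 7) = 9*((m**2 + m**2) - 7) = 9*(2*m**2 - 7) = 9*(-7 + 2*m**2) = -63 + 18*m**2)
u(I, S) = -31 (u(I, S) = -63 + 18*(4/3)**2 = -63 + 18*(16/9) = -63 + 32 = -31)
u(q, -29) + Q(190, 127) = -31 + 127 = 96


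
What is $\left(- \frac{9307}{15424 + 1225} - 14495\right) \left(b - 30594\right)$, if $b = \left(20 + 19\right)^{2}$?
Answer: $\frac{7016377867026}{16649} \approx 4.2143 \cdot 10^{8}$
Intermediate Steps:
$b = 1521$ ($b = 39^{2} = 1521$)
$\left(- \frac{9307}{15424 + 1225} - 14495\right) \left(b - 30594\right) = \left(- \frac{9307}{15424 + 1225} - 14495\right) \left(1521 - 30594\right) = \left(- \frac{9307}{16649} - 14495\right) \left(-29073\right) = \left(- \frac{241336562}{16649}\right) \left(-29073\right) = \frac{7016377867026}{16649}$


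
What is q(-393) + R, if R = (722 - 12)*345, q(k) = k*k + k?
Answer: 399006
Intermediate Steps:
q(k) = k + k² (q(k) = k² + k = k + k²)
R = 244950 (R = 710*345 = 244950)
q(-393) + R = -393*(1 - 393) + 244950 = -393*(-392) + 244950 = 154056 + 244950 = 399006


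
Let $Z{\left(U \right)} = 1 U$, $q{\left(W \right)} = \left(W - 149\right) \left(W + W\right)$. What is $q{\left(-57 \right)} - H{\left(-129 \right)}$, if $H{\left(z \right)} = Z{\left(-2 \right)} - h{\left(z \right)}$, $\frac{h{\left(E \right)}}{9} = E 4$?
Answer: $18842$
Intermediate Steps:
$h{\left(E \right)} = 36 E$ ($h{\left(E \right)} = 9 E 4 = 9 \cdot 4 E = 36 E$)
$q{\left(W \right)} = 2 W \left(-149 + W\right)$ ($q{\left(W \right)} = \left(-149 + W\right) 2 W = 2 W \left(-149 + W\right)$)
$Z{\left(U \right)} = U$
$H{\left(z \right)} = -2 - 36 z$
$q{\left(-57 \right)} - H{\left(-129 \right)} = 2 \left(-57\right) \left(-149 - 57\right) - \left(-2 - -4644\right) = 2 \left(-57\right) \left(-206\right) - \left(-2 + 4644\right) = 23484 - 4642 = 18842$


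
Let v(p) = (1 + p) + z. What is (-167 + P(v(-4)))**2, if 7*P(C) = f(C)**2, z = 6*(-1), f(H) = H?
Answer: 1183744/49 ≈ 24158.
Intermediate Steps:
z = -6
v(p) = -5 + p (v(p) = (1 + p) - 6 = -5 + p)
P(C) = C**2/7
(-167 + P(v(-4)))**2 = (-167 + (-5 - 4)**2/7)**2 = (-167 + (1/7)*(-9)**2)**2 = (-167 + (1/7)*81)**2 = (-167 + 81/7)**2 = (-1088/7)**2 = 1183744/49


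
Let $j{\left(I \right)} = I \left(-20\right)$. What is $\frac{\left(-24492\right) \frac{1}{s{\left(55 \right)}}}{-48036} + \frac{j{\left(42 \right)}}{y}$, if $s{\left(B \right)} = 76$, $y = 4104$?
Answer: $- \frac{28529}{144108} \approx -0.19797$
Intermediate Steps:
$j{\left(I \right)} = - 20 I$
$\frac{\left(-24492\right) \frac{1}{s{\left(55 \right)}}}{-48036} + \frac{j{\left(42 \right)}}{y} = \frac{\left(-24492\right) \frac{1}{76}}{-48036} + \frac{\left(-20\right) 42}{4104} = \left(-24492\right) \frac{1}{76} \left(- \frac{1}{48036}\right) - \frac{35}{171} = \left(- \frac{6123}{19}\right) \left(- \frac{1}{48036}\right) - \frac{35}{171} = \frac{2041}{304228} - \frac{35}{171} = - \frac{28529}{144108}$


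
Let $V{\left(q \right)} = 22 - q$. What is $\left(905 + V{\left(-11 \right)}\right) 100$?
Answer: $93800$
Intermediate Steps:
$\left(905 + V{\left(-11 \right)}\right) 100 = \left(905 + \left(22 - -11\right)\right) 100 = \left(905 + \left(22 + 11\right)\right) 100 = \left(905 + 33\right) 100 = 938 \cdot 100 = 93800$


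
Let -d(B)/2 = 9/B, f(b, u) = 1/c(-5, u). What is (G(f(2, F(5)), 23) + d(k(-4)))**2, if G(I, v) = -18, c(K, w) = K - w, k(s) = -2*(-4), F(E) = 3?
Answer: 6561/16 ≈ 410.06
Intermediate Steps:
k(s) = 8
f(b, u) = 1/(-5 - u)
d(B) = -18/B
(G(f(2, F(5)), 23) + d(k(-4)))**2 = (-18 - 18/8)**2 = (-18 - 18*1/8)**2 = (-18 - 9/4)**2 = (-81/4)**2 = 6561/16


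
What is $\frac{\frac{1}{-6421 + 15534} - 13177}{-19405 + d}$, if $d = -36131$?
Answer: $\frac{7505125}{31631223} \approx 0.23727$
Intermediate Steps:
$\frac{\frac{1}{-6421 + 15534} - 13177}{-19405 + d} = \frac{\frac{1}{-6421 + 15534} - 13177}{-19405 - 36131} = \frac{\frac{1}{9113} - 13177}{-55536} = \left(\frac{1}{9113} - 13177\right) \left(- \frac{1}{55536}\right) = \left(- \frac{120082000}{9113}\right) \left(- \frac{1}{55536}\right) = \frac{7505125}{31631223}$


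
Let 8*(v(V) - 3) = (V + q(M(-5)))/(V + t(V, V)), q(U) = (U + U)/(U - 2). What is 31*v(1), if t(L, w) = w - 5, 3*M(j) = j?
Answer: 7967/88 ≈ 90.534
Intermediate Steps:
M(j) = j/3
q(U) = 2*U/(-2 + U) (q(U) = (2*U)/(-2 + U) = 2*U/(-2 + U))
t(L, w) = -5 + w
v(V) = 3 + (10/11 + V)/(8*(-5 + 2*V)) (v(V) = 3 + ((V + 2*((1/3)*(-5))/(-2 + (1/3)*(-5)))/(V + (-5 + V)))/8 = 3 + ((V + 2*(-5/3)/(-2 - 5/3))/(-5 + 2*V))/8 = 3 + ((V + 2*(-5/3)/(-11/3))/(-5 + 2*V))/8 = 3 + ((V + 2*(-5/3)*(-3/11))/(-5 + 2*V))/8 = 3 + ((V + 10/11)/(-5 + 2*V))/8 = 3 + ((10/11 + V)/(-5 + 2*V))/8 = 3 + (10/11 + V)/(8*(-5 + 2*V)))
31*v(1) = 31*((-1310 + 539*1)/(88*(-5 + 2*1))) = 31*((-1310 + 539)/(88*(-5 + 2))) = 31*((1/88)*(-771)/(-3)) = 31*((1/88)*(-1/3)*(-771)) = 31*(257/88) = 7967/88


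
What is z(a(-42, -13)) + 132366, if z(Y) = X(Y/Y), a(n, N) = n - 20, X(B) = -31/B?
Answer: 132335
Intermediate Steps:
a(n, N) = -20 + n
z(Y) = -31 (z(Y) = -31/(Y/Y) = -31/1 = -31*1 = -31)
z(a(-42, -13)) + 132366 = -31 + 132366 = 132335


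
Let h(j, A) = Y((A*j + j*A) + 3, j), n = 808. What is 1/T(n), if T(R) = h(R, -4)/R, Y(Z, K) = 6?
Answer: 404/3 ≈ 134.67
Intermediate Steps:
h(j, A) = 6
T(R) = 6/R
1/T(n) = 1/(6/808) = 1/(6*(1/808)) = 1/(3/404) = 404/3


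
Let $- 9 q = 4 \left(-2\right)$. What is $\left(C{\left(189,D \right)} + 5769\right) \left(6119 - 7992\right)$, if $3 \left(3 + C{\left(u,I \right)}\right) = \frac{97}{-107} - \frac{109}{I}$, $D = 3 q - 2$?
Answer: $- \frac{6867521197}{642} \approx -1.0697 \cdot 10^{7}$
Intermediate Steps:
$q = \frac{8}{9}$ ($q = - \frac{4 \left(-2\right)}{9} = \left(- \frac{1}{9}\right) \left(-8\right) = \frac{8}{9} \approx 0.88889$)
$D = \frac{2}{3}$ ($D = 3 \cdot \frac{8}{9} - 2 = \frac{8}{3} - 2 = \frac{2}{3} \approx 0.66667$)
$C{\left(u,I \right)} = - \frac{1060}{321} - \frac{109}{3 I}$ ($C{\left(u,I \right)} = -3 + \frac{\frac{97}{-107} - \frac{109}{I}}{3} = -3 + \frac{97 \left(- \frac{1}{107}\right) - \frac{109}{I}}{3} = -3 + \frac{- \frac{97}{107} - \frac{109}{I}}{3} = -3 - \left(\frac{97}{321} + \frac{109}{3 I}\right) = - \frac{1060}{321} - \frac{109}{3 I}$)
$\left(C{\left(189,D \right)} + 5769\right) \left(6119 - 7992\right) = \left(\frac{-11663 - \frac{2120}{3}}{321 \cdot \frac{2}{3}} + 5769\right) \left(6119 - 7992\right) = \left(\frac{1}{321} \cdot \frac{3}{2} \left(-11663 - \frac{2120}{3}\right) + 5769\right) \left(-1873\right) = \left(\frac{1}{321} \cdot \frac{3}{2} \left(- \frac{37109}{3}\right) + 5769\right) \left(-1873\right) = \left(- \frac{37109}{642} + 5769\right) \left(-1873\right) = \frac{3666589}{642} \left(-1873\right) = - \frac{6867521197}{642}$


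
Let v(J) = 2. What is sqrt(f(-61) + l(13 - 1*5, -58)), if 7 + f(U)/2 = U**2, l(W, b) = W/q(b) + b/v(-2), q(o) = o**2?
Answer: sqrt(6222561)/29 ≈ 86.017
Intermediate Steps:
l(W, b) = b/2 + W/b**2 (l(W, b) = W/(b**2) + b/2 = W/b**2 + b*(1/2) = W/b**2 + b/2 = b/2 + W/b**2)
f(U) = -14 + 2*U**2
sqrt(f(-61) + l(13 - 1*5, -58)) = sqrt((-14 + 2*(-61)**2) + ((1/2)*(-58) + (13 - 1*5)/(-58)**2)) = sqrt((-14 + 2*3721) + (-29 + (13 - 5)*(1/3364))) = sqrt((-14 + 7442) + (-29 + 8*(1/3364))) = sqrt(7428 + (-29 + 2/841)) = sqrt(7428 - 24387/841) = sqrt(6222561/841) = sqrt(6222561)/29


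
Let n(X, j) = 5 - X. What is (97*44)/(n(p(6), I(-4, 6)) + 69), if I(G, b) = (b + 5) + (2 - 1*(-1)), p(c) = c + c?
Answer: 2134/31 ≈ 68.839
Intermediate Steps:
p(c) = 2*c
I(G, b) = 8 + b (I(G, b) = (5 + b) + (2 + 1) = (5 + b) + 3 = 8 + b)
(97*44)/(n(p(6), I(-4, 6)) + 69) = (97*44)/((5 - 2*6) + 69) = 4268/((5 - 1*12) + 69) = 4268/((5 - 12) + 69) = 4268/(-7 + 69) = 4268/62 = 4268*(1/62) = 2134/31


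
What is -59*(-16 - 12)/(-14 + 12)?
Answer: -826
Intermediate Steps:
-59*(-16 - 12)/(-14 + 12) = -(-1652)/(-2) = -(-1652)*(-1)/2 = -59*14 = -826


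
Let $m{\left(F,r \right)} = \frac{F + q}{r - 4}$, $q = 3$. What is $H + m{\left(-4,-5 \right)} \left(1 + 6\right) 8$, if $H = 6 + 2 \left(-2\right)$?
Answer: $\frac{74}{9} \approx 8.2222$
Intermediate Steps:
$m{\left(F,r \right)} = \frac{3 + F}{-4 + r}$ ($m{\left(F,r \right)} = \frac{F + 3}{r - 4} = \frac{3 + F}{-4 + r}$)
$H = 2$ ($H = 6 - 4 = 2$)
$H + m{\left(-4,-5 \right)} \left(1 + 6\right) 8 = 2 + \frac{3 - 4}{-4 - 5} \left(1 + 6\right) 8 = 2 + \frac{1}{-9} \left(-1\right) 7 \cdot 8 = 2 + \left(- \frac{1}{9}\right) \left(-1\right) 7 \cdot 8 = 2 + \frac{1}{9} \cdot 7 \cdot 8 = 2 + \frac{7}{9} \cdot 8 = 2 + \frac{56}{9} = \frac{74}{9}$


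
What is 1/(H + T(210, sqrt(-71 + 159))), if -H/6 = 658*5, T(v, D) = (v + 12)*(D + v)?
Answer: 280/7481223 - 37*sqrt(22)/59849784 ≈ 3.4527e-5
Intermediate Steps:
T(v, D) = (12 + v)*(D + v)
H = -19740 (H = -3948*5 = -6*3290 = -19740)
1/(H + T(210, sqrt(-71 + 159))) = 1/(-19740 + (210**2 + 12*sqrt(-71 + 159) + 12*210 + sqrt(-71 + 159)*210)) = 1/(-19740 + (44100 + 12*sqrt(88) + 2520 + sqrt(88)*210)) = 1/(-19740 + (44100 + 12*(2*sqrt(22)) + 2520 + (2*sqrt(22))*210)) = 1/(-19740 + (44100 + 24*sqrt(22) + 2520 + 420*sqrt(22))) = 1/(-19740 + (46620 + 444*sqrt(22))) = 1/(26880 + 444*sqrt(22))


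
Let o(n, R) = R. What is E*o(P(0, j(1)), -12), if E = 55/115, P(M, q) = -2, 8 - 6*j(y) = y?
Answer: -132/23 ≈ -5.7391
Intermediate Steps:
j(y) = 4/3 - y/6
E = 11/23 (E = 55*(1/115) = 11/23 ≈ 0.47826)
E*o(P(0, j(1)), -12) = (11/23)*(-12) = -132/23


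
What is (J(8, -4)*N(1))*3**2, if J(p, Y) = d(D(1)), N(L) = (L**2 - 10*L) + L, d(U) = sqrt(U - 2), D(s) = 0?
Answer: -72*I*sqrt(2) ≈ -101.82*I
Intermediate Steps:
d(U) = sqrt(-2 + U)
N(L) = L**2 - 9*L
J(p, Y) = I*sqrt(2) (J(p, Y) = sqrt(-2 + 0) = sqrt(-2) = I*sqrt(2))
(J(8, -4)*N(1))*3**2 = ((I*sqrt(2))*(1*(-9 + 1)))*3**2 = ((I*sqrt(2))*(1*(-8)))*9 = ((I*sqrt(2))*(-8))*9 = -8*I*sqrt(2)*9 = -72*I*sqrt(2)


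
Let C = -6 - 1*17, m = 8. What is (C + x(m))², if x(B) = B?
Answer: 225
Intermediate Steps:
C = -23 (C = -6 - 17 = -23)
(C + x(m))² = (-23 + 8)² = (-15)² = 225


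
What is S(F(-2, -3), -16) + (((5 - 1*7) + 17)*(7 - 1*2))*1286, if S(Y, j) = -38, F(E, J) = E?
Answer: 96412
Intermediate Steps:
S(F(-2, -3), -16) + (((5 - 1*7) + 17)*(7 - 1*2))*1286 = -38 + (((5 - 1*7) + 17)*(7 - 1*2))*1286 = -38 + (((5 - 7) + 17)*(7 - 2))*1286 = -38 + ((-2 + 17)*5)*1286 = -38 + (15*5)*1286 = -38 + 75*1286 = -38 + 96450 = 96412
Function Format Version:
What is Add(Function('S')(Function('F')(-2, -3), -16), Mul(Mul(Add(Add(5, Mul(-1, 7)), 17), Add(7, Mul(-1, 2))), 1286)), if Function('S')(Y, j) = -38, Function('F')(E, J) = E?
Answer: 96412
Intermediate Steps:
Add(Function('S')(Function('F')(-2, -3), -16), Mul(Mul(Add(Add(5, Mul(-1, 7)), 17), Add(7, Mul(-1, 2))), 1286)) = Add(-38, Mul(Mul(Add(Add(5, Mul(-1, 7)), 17), Add(7, Mul(-1, 2))), 1286)) = Add(-38, Mul(Mul(Add(Add(5, -7), 17), Add(7, -2)), 1286)) = Add(-38, Mul(Mul(Add(-2, 17), 5), 1286)) = Add(-38, Mul(Mul(15, 5), 1286)) = Add(-38, Mul(75, 1286)) = Add(-38, 96450) = 96412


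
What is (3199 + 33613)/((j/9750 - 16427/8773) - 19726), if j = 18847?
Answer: -3148778841000/1687292749019 ≈ -1.8662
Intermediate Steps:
(3199 + 33613)/((j/9750 - 16427/8773) - 19726) = (3199 + 33613)/((18847/9750 - 16427/8773) - 19726) = 36812/((18847*(1/9750) - 16427*1/8773) - 19726) = 36812/((18847/9750 - 16427/8773) - 19726) = 36812/(5181481/85536750 - 19726) = 36812/(-1687292749019/85536750) = 36812*(-85536750/1687292749019) = -3148778841000/1687292749019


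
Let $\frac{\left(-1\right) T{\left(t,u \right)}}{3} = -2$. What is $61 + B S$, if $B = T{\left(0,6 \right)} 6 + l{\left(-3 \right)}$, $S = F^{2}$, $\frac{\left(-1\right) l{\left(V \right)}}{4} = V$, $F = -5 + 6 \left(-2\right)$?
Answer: $13933$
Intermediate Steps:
$F = -17$ ($F = -5 - 12 = -17$)
$T{\left(t,u \right)} = 6$ ($T{\left(t,u \right)} = \left(-3\right) \left(-2\right) = 6$)
$l{\left(V \right)} = - 4 V$
$S = 289$ ($S = \left(-17\right)^{2} = 289$)
$B = 48$ ($B = 6 \cdot 6 - -12 = 36 + 12 = 48$)
$61 + B S = 61 + 48 \cdot 289 = 61 + 13872 = 13933$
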